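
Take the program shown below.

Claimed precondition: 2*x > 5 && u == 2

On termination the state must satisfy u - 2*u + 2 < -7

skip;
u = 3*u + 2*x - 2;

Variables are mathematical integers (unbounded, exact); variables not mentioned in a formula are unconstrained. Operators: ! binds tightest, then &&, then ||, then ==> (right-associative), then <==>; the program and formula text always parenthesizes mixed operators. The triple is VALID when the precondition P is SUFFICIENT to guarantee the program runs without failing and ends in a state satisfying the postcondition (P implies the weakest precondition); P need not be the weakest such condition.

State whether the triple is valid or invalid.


Working backward. After the program, the postcondition u - 2*u + 2 < -7 must hold; in canonical form it is u > 9.
Before u := 3*u + 2*x - 2: 3*u + 2*x > 11
Before skip: 3*u + 2*x > 11
The weakest precondition is 3*u + 2*x > 11.
Check whether 2*x > 5 && u == 2 implies it.
Every state satisfying the precondition satisfies the weakest precondition: the implication holds.
Answer: valid


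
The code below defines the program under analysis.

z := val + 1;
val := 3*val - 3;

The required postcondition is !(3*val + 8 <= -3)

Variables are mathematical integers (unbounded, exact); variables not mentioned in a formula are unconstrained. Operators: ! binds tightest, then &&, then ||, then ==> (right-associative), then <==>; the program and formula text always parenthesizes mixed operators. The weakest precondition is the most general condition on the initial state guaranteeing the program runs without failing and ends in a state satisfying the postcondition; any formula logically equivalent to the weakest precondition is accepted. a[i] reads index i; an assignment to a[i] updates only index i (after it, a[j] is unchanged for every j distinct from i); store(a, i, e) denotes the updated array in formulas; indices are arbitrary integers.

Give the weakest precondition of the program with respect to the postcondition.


Working backward. After the program, the postcondition !(3*val + 8 <= -3) must hold; in canonical form it is !(3*val <= -11).
Before val := 3*val - 3: !(9*val <= -2)
Before z := val + 1: !(9*val <= -2)
Answer: WP = !(9*val <= -2)


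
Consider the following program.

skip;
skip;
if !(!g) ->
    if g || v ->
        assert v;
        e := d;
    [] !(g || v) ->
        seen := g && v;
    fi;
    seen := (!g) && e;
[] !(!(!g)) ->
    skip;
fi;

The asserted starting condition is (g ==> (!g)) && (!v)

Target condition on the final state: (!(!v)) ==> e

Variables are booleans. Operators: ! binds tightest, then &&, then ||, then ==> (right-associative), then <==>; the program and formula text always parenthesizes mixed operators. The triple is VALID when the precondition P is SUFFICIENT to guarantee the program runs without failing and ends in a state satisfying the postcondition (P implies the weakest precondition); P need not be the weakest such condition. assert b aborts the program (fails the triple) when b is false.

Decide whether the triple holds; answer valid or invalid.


Working backward. After the program, the postcondition (!(!v)) ==> e must hold; in canonical form it is v ==> e.
Then branch requires ((g || v) ==> (v && (v ==> d))) && ((!(g || v)) ==> (v ==> e)); else branch requires v ==> e.
Before the if: (g ==> (((g || v) ==> (v && (v ==> d))) && ((!(g || v)) ==> (v ==> e)))) && ((!g) ==> (v ==> e))
Before skip: (g ==> (((g || v) ==> (v && (v ==> d))) && ((!(g || v)) ==> (v ==> e)))) && ((!g) ==> (v ==> e))
Before skip: (g ==> (((g || v) ==> (v && (v ==> d))) && ((!(g || v)) ==> (v ==> e)))) && ((!g) ==> (v ==> e))
The weakest precondition is (g ==> (((g || v) ==> (v && (v ==> d))) && ((!(g || v)) ==> (v ==> e)))) && ((!g) ==> (v ==> e)).
Check whether (g ==> (!g)) && (!v) implies it.
Every state satisfying the precondition satisfies the weakest precondition: the implication holds.
Answer: valid


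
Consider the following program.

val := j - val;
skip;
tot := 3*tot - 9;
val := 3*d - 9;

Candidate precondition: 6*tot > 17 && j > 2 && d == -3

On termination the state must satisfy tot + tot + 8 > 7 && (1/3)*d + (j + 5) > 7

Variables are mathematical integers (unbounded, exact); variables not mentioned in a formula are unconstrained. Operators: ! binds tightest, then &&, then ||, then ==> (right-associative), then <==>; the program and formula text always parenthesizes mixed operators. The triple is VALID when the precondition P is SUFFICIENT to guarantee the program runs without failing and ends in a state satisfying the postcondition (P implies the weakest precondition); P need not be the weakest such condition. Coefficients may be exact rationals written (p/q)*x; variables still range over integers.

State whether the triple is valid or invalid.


Working backward. After the program, the postcondition tot + tot + 8 > 7 && (1/3)*d + (j + 5) > 7 must hold; in canonical form it is 2*tot > -1 && (1/3)*d + j > 2.
Before val := 3*d - 9: 2*tot > -1 && (1/3)*d + j > 2
Before tot := 3*tot - 9: 6*tot > 17 && (1/3)*d + j > 2
Before skip: 6*tot > 17 && (1/3)*d + j > 2
Before val := j - val: 6*tot > 17 && (1/3)*d + j > 2
The weakest precondition is 6*tot > 17 && (1/3)*d + j > 2.
Check whether 6*tot > 17 && j > 2 && d == -3 implies it.
Countermodel: at the initial state d = -3, j = 3, tot = 3, the precondition holds but the weakest precondition fails.
Answer: invalid


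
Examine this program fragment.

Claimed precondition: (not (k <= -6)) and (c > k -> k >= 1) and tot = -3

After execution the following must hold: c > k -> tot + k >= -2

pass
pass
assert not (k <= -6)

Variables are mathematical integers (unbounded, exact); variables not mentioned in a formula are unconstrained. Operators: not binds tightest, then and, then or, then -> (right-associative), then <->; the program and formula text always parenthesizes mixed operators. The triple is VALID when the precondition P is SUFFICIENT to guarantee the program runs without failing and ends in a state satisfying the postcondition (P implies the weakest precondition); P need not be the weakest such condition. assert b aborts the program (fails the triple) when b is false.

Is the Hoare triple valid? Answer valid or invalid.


Working backward. After the program, the postcondition c > k -> tot + k >= -2 must hold; in canonical form it is c > k -> k + tot >= -2.
Before assert not (k <= -6): (not (k <= -6)) and (c > k -> k + tot >= -2)
Before skip: (not (k <= -6)) and (c > k -> k + tot >= -2)
Before skip: (not (k <= -6)) and (c > k -> k + tot >= -2)
The weakest precondition is (not (k <= -6)) and (c > k -> k + tot >= -2).
Check whether (not (k <= -6)) and (c > k -> k >= 1) and tot = -3 implies it.
Every state satisfying the precondition satisfies the weakest precondition: the implication holds.
Answer: valid


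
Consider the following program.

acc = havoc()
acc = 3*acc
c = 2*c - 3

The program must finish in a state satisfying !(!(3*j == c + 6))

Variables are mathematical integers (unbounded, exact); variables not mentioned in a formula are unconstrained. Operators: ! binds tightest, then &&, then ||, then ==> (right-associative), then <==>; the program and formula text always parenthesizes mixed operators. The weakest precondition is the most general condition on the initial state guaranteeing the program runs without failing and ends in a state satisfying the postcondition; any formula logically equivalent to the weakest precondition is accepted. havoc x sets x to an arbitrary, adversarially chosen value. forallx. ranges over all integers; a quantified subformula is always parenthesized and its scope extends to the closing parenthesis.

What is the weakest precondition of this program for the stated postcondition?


Working backward. After the program, the postcondition !(!(3*j == c + 6)) must hold; in canonical form it is 3*j == c + 6.
Before c := 2*c - 3: 3*j == 2*c + 3
Before acc := 3*acc: 3*j == 2*c + 3
Before havoc acc: 3*j == 2*c + 3
Answer: WP = 3*j == 2*c + 3


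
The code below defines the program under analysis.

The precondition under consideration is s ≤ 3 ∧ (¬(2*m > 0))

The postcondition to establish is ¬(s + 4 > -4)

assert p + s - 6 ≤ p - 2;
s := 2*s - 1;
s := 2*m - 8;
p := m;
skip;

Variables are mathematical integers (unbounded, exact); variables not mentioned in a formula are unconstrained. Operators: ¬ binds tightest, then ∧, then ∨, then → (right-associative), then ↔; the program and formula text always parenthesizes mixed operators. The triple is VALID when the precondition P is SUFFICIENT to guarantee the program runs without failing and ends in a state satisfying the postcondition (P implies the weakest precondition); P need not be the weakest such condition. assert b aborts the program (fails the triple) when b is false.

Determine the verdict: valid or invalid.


Working backward. After the program, the postcondition ¬(s + 4 > -4) must hold; in canonical form it is ¬(s > -8).
Before skip: ¬(s > -8)
Before p := m: ¬(s > -8)
Before s := 2*m - 8: ¬(2*m > 0)
Before s := 2*s - 1: ¬(2*m > 0)
Before assert p + s - 6 ≤ p - 2: s ≤ 4 ∧ (¬(2*m > 0))
The weakest precondition is s ≤ 4 ∧ (¬(2*m > 0)).
Check whether s ≤ 3 ∧ (¬(2*m > 0)) implies it.
Every state satisfying the precondition satisfies the weakest precondition: the implication holds.
Answer: valid


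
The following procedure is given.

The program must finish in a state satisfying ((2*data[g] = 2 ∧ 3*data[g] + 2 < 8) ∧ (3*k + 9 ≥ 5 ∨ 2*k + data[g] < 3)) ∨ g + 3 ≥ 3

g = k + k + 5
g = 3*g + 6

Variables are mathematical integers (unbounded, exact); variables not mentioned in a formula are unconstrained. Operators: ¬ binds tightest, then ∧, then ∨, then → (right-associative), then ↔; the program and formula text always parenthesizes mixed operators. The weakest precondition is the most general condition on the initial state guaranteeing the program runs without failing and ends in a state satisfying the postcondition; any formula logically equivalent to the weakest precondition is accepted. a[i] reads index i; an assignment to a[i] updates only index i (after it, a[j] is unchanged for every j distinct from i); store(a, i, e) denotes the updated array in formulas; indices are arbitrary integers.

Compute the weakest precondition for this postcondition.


Working backward. After the program, the postcondition ((2*data[g] = 2 ∧ 3*data[g] + 2 < 8) ∧ (3*k + 9 ≥ 5 ∨ 2*k + data[g] < 3)) ∨ g + 3 ≥ 3 must hold; in canonical form it is (2*data[g] = 2 ∧ 3*data[g] < 6 ∧ (3*k ≥ -4 ∨ data[g] + 2*k < 3)) ∨ g ≥ 0.
Before g := 3*g + 6: (2*data[3*g + 6] = 2 ∧ 3*data[3*g + 6] < 6 ∧ (3*k ≥ -4 ∨ data[3*g + 6] + 2*k < 3)) ∨ 3*g ≥ -6
Before g := k + k + 5: (2*data[6*k + 21] = 2 ∧ 3*data[6*k + 21] < 6 ∧ (3*k ≥ -4 ∨ data[6*k + 21] + 2*k < 3)) ∨ 6*k ≥ -21
Answer: WP = (2*data[6*k + 21] = 2 ∧ 3*data[6*k + 21] < 6 ∧ (3*k ≥ -4 ∨ data[6*k + 21] + 2*k < 3)) ∨ 6*k ≥ -21


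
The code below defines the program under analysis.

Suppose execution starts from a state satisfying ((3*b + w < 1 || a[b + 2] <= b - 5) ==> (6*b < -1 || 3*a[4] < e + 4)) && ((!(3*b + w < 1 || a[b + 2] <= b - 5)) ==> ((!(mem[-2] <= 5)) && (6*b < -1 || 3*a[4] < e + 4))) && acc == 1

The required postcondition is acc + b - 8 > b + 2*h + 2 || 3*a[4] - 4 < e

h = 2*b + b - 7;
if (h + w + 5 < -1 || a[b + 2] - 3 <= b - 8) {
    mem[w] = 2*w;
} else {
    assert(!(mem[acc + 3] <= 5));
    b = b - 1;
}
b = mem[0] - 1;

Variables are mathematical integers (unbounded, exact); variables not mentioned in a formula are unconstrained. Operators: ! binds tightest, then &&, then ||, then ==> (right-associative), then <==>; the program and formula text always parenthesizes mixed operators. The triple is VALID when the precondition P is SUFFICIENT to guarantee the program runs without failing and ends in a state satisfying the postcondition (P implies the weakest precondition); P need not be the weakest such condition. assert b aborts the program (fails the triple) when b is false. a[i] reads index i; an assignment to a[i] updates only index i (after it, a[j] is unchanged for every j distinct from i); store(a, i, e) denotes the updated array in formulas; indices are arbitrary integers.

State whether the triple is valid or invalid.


Working backward. After the program, the postcondition acc + b - 8 > b + 2*h + 2 || 3*a[4] - 4 < e must hold; in canonical form it is acc > 2*h + 10 || 3*a[4] < e + 4.
Before b := mem[0] - 1: acc > 2*h + 10 || 3*a[4] < e + 4
Then branch requires acc > 2*h + 10 || 3*a[4] < e + 4; else branch requires (!(mem[acc + 3] <= 5)) && (acc > 2*h + 10 || 3*a[4] < e + 4).
Before the if: ((h + w < -6 || a[b + 2] <= b - 5) ==> (acc > 2*h + 10 || 3*a[4] < e + 4)) && ((!(h + w < -6 || a[b + 2] <= b - 5)) ==> ((!(mem[acc + 3] <= 5)) && (acc > 2*h + 10 || 3*a[4] < e + 4)))
Before h := 2*b + b - 7: ((3*b + w < 1 || a[b + 2] <= b - 5) ==> (acc > 6*b - 4 || 3*a[4] < e + 4)) && ((!(3*b + w < 1 || a[b + 2] <= b - 5)) ==> ((!(mem[acc + 3] <= 5)) && (acc > 6*b - 4 || 3*a[4] < e + 4)))
The weakest precondition is ((3*b + w < 1 || a[b + 2] <= b - 5) ==> (acc > 6*b - 4 || 3*a[4] < e + 4)) && ((!(3*b + w < 1 || a[b + 2] <= b - 5)) ==> ((!(mem[acc + 3] <= 5)) && (acc > 6*b - 4 || 3*a[4] < e + 4))).
Check whether ((3*b + w < 1 || a[b + 2] <= b - 5) ==> (6*b < -1 || 3*a[4] < e + 4)) && ((!(3*b + w < 1 || a[b + 2] <= b - 5)) ==> ((!(mem[-2] <= 5)) && (6*b < -1 || 3*a[4] < e + 4))) && acc == 1 implies it.
Countermodel: at the initial state a = {[-2] = -5, [1] = -5, [4] = -5, elsewhere -5}, acc = 1, b = -1, e = -19, mem = {[-2] = 6, [1] = 0, [4] = 0, elsewhere 0}, w = 4, the precondition holds but the weakest precondition fails.
Answer: invalid


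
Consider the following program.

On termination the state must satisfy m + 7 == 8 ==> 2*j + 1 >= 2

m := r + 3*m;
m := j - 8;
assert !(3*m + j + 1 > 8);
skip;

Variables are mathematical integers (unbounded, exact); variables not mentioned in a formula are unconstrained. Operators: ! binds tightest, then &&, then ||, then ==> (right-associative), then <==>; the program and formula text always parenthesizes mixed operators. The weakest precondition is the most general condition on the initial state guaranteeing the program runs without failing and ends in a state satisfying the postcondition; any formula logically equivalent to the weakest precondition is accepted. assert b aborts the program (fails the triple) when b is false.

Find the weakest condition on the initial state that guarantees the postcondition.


Working backward. After the program, the postcondition m + 7 == 8 ==> 2*j + 1 >= 2 must hold; in canonical form it is m == 1 ==> 2*j >= 1.
Before skip: m == 1 ==> 2*j >= 1
Before assert !(3*m + j + 1 > 8): (!(j + 3*m > 7)) && (m == 1 ==> 2*j >= 1)
Before m := j - 8: (!(4*j > 31)) && (j == 9 ==> 2*j >= 1)
Before m := r + 3*m: (!(4*j > 31)) && (j == 9 ==> 2*j >= 1)
Answer: WP = (!(4*j > 31)) && (j == 9 ==> 2*j >= 1)


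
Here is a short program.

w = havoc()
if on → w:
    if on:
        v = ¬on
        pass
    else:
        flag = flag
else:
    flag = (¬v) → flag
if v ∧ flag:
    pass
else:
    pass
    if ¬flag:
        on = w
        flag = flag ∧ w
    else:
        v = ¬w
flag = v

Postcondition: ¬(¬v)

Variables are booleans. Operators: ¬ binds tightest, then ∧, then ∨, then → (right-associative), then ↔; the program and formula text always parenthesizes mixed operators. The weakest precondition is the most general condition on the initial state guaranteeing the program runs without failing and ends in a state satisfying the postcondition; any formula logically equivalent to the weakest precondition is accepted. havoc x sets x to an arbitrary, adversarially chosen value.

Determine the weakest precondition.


Working backward. After the program, the postcondition ¬(¬v) must hold; in canonical form it is v.
Before flag := v: v
Then branch requires v; else branch requires ((¬flag) → v) ∧ (flag → (¬w)).
Before the if: ((v ∧ flag) → v) ∧ ((¬(v ∧ flag)) → (((¬flag) → v) ∧ (flag → (¬w))))
Then branch requires (on → ((((¬on) ∧ flag) → (¬on)) ∧ ((¬((¬on) ∧ flag)) → (((¬flag) → (¬on)) ∧ (flag → (¬w)))))) ∧ ((¬on) → (((v ∧ flag) → v) ∧ ((¬(v ∧ flag)) → (((¬flag) → v) ∧ (flag → (¬w)))))); else branch requires ((v ∧ ((¬v) → flag)) → v) ∧ ((¬(v ∧ ((¬v) → flag))) → (((¬((¬v) → flag)) → v) ∧ (((¬v) → flag) → (¬w)))).
Before the if: ((on → w) → ((on → ((((¬on) ∧ flag) → (¬on)) ∧ ((¬((¬on) ∧ flag)) → (((¬flag) → (¬on)) ∧ (flag → (¬w)))))) ∧ ((¬on) → (((v ∧ flag) → v) ∧ ((¬(v ∧ flag)) → (((¬flag) → v) ∧ (flag → (¬w)))))))) ∧ ((¬(on → w)) → (((v ∧ ((¬v) → flag)) → v) ∧ ((¬(v ∧ ((¬v) → flag))) → (((¬((¬v) → flag)) → v) ∧ (((¬v) → flag) → (¬w))))))
Before havoc w: (on → ((((¬on) ∧ flag) → (¬on)) ∧ ((¬((¬on) ∧ flag)) → (((¬flag) → (¬on)) ∧ (¬flag))))) ∧ ((¬on) → (((v ∧ flag) → v) ∧ ((¬(v ∧ flag)) → (((¬flag) → v) ∧ (¬flag))))) ∧ ((¬on) → ((on → ((((¬on) ∧ flag) → (¬on)) ∧ ((¬((¬on) ∧ flag)) → ((¬flag) → (¬on))))) ∧ ((¬on) → (((v ∧ flag) → v) ∧ ((¬(v ∧ flag)) → ((¬flag) → v)))))) ∧ (on → (((v ∧ ((¬v) → flag)) → v) ∧ ((¬(v ∧ ((¬v) → flag))) → ((¬((¬v) → flag)) → v))))
Answer: WP = (on → ((((¬on) ∧ flag) → (¬on)) ∧ ((¬((¬on) ∧ flag)) → (((¬flag) → (¬on)) ∧ (¬flag))))) ∧ ((¬on) → (((v ∧ flag) → v) ∧ ((¬(v ∧ flag)) → (((¬flag) → v) ∧ (¬flag))))) ∧ ((¬on) → ((on → ((((¬on) ∧ flag) → (¬on)) ∧ ((¬((¬on) ∧ flag)) → ((¬flag) → (¬on))))) ∧ ((¬on) → (((v ∧ flag) → v) ∧ ((¬(v ∧ flag)) → ((¬flag) → v)))))) ∧ (on → (((v ∧ ((¬v) → flag)) → v) ∧ ((¬(v ∧ ((¬v) → flag))) → ((¬((¬v) → flag)) → v))))


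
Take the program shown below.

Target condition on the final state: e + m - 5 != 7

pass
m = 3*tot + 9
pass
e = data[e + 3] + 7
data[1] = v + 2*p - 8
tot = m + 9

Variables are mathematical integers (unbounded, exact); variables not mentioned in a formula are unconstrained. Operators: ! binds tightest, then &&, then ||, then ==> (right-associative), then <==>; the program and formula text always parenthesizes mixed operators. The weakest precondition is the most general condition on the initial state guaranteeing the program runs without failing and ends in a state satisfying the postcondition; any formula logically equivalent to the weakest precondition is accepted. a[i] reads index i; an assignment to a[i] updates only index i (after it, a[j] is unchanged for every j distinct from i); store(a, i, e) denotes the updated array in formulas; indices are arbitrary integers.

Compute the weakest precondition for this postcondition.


Working backward. After the program, the postcondition e + m - 5 != 7 must hold; in canonical form it is e + m != 12.
Before tot := m + 9: e + m != 12
Before data[1] := v + 2*p - 8: e + m != 12
Before e := data[e + 3] + 7: data[e + 3] + m != 5
Before skip: data[e + 3] + m != 5
Before m := 3*tot + 9: data[e + 3] + 3*tot != -4
Before skip: data[e + 3] + 3*tot != -4
Answer: WP = data[e + 3] + 3*tot != -4


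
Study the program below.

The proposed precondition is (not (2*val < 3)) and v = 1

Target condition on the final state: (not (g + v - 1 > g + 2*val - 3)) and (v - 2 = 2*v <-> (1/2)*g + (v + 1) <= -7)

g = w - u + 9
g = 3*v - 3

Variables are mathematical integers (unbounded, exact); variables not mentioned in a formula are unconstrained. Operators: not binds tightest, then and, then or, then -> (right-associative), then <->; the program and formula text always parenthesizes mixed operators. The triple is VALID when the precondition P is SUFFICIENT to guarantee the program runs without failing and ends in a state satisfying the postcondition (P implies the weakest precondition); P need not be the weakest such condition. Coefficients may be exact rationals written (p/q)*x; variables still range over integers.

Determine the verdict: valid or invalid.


Working backward. After the program, the postcondition (not (g + v - 1 > g + 2*val - 3)) and (v - 2 = 2*v <-> (1/2)*g + (v + 1) <= -7) must hold; in canonical form it is (not (v > 2*val - 2)) and (v = -2 <-> (1/2)*g + v <= -8).
Before g := 3*v - 3: (not (v > 2*val - 2)) and (v = -2 <-> (5/2)*v <= -13/2)
Before g := w - u + 9: (not (v > 2*val - 2)) and (v = -2 <-> (5/2)*v <= -13/2)
The weakest precondition is (not (v > 2*val - 2)) and (v = -2 <-> (5/2)*v <= -13/2).
Check whether (not (2*val < 3)) and v = 1 implies it.
Every state satisfying the precondition satisfies the weakest precondition: the implication holds.
Answer: valid


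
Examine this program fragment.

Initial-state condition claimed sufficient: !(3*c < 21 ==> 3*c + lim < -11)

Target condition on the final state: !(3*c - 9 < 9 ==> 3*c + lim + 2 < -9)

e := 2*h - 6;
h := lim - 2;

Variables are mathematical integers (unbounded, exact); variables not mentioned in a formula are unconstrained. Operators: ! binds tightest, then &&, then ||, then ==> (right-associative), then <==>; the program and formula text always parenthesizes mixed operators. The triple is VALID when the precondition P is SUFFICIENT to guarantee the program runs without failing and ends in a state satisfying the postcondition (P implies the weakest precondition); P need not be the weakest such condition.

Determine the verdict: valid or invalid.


Working backward. After the program, the postcondition !(3*c - 9 < 9 ==> 3*c + lim + 2 < -9) must hold; in canonical form it is !(3*c < 18 ==> 3*c + lim < -11).
Before h := lim - 2: !(3*c < 18 ==> 3*c + lim < -11)
Before e := 2*h - 6: !(3*c < 18 ==> 3*c + lim < -11)
The weakest precondition is !(3*c < 18 ==> 3*c + lim < -11).
Check whether !(3*c < 21 ==> 3*c + lim < -11) implies it.
Countermodel: at the initial state c = 6, lim = -29, the precondition holds but the weakest precondition fails.
Answer: invalid


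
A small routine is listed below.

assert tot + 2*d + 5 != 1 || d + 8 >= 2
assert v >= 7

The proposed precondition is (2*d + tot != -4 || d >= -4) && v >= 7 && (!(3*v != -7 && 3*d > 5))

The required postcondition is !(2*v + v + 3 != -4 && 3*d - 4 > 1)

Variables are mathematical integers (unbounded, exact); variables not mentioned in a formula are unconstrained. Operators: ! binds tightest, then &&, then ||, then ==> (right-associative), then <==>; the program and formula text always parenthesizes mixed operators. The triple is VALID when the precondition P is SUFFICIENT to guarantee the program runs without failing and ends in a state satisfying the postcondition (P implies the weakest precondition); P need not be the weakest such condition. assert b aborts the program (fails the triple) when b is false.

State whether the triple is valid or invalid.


Working backward. After the program, the postcondition !(2*v + v + 3 != -4 && 3*d - 4 > 1) must hold; in canonical form it is !(3*v != -7 && 3*d > 5).
Before assert v >= 7: v >= 7 && (!(3*v != -7 && 3*d > 5))
Before assert tot + 2*d + 5 != 1 || d + 8 >= 2: (2*d + tot != -4 || d >= -6) && v >= 7 && (!(3*v != -7 && 3*d > 5))
The weakest precondition is (2*d + tot != -4 || d >= -6) && v >= 7 && (!(3*v != -7 && 3*d > 5)).
Check whether (2*d + tot != -4 || d >= -4) && v >= 7 && (!(3*v != -7 && 3*d > 5)) implies it.
Every state satisfying the precondition satisfies the weakest precondition: the implication holds.
Answer: valid


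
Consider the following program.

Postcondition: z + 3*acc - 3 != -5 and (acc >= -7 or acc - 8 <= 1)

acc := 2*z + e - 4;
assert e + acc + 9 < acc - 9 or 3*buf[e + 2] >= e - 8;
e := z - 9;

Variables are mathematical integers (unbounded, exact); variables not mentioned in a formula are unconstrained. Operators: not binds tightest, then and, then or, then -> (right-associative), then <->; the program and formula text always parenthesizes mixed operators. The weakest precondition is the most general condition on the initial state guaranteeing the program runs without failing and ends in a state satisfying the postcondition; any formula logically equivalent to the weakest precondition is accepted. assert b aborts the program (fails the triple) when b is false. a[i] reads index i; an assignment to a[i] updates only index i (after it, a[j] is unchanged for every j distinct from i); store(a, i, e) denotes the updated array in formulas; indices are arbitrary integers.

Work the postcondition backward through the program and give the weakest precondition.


Working backward. After the program, the postcondition z + 3*acc - 3 != -5 and (acc >= -7 or acc - 8 <= 1) must hold; in canonical form it is 3*acc + z != -2 and (acc >= -7 or acc <= 9).
Before e := z - 9: 3*acc + z != -2 and (acc >= -7 or acc <= 9)
Before assert e + acc + 9 < acc - 9 or 3*buf[e + 2] >= e - 8: (e < -18 or 3*buf[e + 2] >= e - 8) and 3*acc + z != -2 and (acc >= -7 or acc <= 9)
Before acc := 2*z + e - 4: (e < -18 or 3*buf[e + 2] >= e - 8) and 3*e + 7*z != 10 and (e + 2*z >= -3 or e + 2*z <= 13)
Answer: WP = (e < -18 or 3*buf[e + 2] >= e - 8) and 3*e + 7*z != 10 and (e + 2*z >= -3 or e + 2*z <= 13)


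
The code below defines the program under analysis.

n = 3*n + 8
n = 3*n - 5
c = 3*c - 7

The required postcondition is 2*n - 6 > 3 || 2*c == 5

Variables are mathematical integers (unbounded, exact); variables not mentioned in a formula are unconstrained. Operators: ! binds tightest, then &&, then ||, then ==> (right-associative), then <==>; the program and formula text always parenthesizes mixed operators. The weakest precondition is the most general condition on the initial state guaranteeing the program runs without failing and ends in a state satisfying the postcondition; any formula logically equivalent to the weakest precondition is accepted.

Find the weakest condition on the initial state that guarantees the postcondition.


Working backward. After the program, the postcondition 2*n - 6 > 3 || 2*c == 5 must hold; in canonical form it is 2*n > 9 || 2*c == 5.
Before c := 3*c - 7: 2*n > 9 || 6*c == 19
Before n := 3*n - 5: 6*n > 19 || 6*c == 19
Before n := 3*n + 8: 18*n > -29 || 6*c == 19
Answer: WP = 18*n > -29 || 6*c == 19


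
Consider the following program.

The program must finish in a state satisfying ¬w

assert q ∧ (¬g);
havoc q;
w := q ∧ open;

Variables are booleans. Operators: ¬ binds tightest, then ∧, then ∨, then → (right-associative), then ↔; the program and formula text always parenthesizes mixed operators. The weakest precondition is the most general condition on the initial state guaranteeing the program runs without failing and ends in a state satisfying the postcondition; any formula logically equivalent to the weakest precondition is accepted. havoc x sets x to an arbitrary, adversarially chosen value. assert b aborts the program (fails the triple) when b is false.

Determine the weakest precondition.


Working backward. After the program, ¬w must hold.
Before w := q ∧ open: ¬(q ∧ open)
Before havoc q: ¬open
Before assert q ∧ (¬g): q ∧ (¬g) ∧ (¬open)
Answer: WP = q ∧ (¬g) ∧ (¬open)


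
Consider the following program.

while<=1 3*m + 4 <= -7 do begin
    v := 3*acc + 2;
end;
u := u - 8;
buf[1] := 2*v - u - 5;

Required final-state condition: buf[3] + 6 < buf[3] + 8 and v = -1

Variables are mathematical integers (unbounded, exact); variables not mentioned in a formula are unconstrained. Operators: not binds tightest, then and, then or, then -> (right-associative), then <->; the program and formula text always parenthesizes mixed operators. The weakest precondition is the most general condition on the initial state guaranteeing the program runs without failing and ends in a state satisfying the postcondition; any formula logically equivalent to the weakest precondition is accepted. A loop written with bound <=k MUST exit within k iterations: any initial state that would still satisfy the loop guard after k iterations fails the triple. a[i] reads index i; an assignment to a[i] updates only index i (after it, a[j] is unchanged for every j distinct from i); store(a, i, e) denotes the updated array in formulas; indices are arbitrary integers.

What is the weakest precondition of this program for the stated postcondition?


Working backward. After the program, the postcondition buf[3] + 6 < buf[3] + 8 and v = -1 must hold; in canonical form it is v = -1.
Before buf[1] := 2*v - u - 5: v = -1
Before u := u - 8: v = -1
Before the loop (bound <=1), unroll the exhaustion recursion (WP_0 = exit-now case; WP_j = one more guarded iteration, up to j = 1):
  WP_0: (not (3*m <= -11)) and v = -1
  WP_1: (3*m <= -11 -> ((not (3*m <= -11)) and 3*acc = -3)) and ((not (3*m <= -11)) -> v = -1)
So before the loop: (3*m <= -11 -> ((not (3*m <= -11)) and 3*acc = -3)) and ((not (3*m <= -11)) -> v = -1)
Answer: WP = (3*m <= -11 -> ((not (3*m <= -11)) and 3*acc = -3)) and ((not (3*m <= -11)) -> v = -1)


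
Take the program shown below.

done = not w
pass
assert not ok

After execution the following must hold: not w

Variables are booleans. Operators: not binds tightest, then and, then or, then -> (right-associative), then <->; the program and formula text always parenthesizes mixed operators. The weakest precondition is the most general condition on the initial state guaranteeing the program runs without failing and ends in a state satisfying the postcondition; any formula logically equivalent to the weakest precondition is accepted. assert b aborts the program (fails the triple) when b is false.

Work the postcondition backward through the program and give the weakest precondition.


Working backward. After the program, not w must hold.
Before assert not ok: (not ok) and (not w)
Before skip: (not ok) and (not w)
Before done := not w: (not ok) and (not w)
Answer: WP = (not ok) and (not w)


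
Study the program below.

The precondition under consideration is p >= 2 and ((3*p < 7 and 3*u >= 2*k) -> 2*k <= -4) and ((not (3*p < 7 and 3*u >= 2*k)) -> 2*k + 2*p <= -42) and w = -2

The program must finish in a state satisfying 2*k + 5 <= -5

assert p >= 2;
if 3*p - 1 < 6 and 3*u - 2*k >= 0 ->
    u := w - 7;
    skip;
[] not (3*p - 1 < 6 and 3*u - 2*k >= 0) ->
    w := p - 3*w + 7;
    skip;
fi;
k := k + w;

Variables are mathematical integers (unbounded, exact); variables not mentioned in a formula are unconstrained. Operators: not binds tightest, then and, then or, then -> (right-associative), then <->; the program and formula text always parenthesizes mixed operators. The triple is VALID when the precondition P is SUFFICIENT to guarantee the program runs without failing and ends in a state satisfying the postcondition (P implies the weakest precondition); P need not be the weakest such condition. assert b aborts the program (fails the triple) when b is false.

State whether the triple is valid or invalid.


Working backward. After the program, the postcondition 2*k + 5 <= -5 must hold; in canonical form it is 2*k <= -10.
Before k := k + w: 2*k + 2*w <= -10
Then branch requires 2*k + 2*w <= -10; else branch requires 2*k + 2*p <= 6*w - 24.
Before the if: ((3*p < 7 and 3*u >= 2*k) -> 2*k + 2*w <= -10) and ((not (3*p < 7 and 3*u >= 2*k)) -> 2*k + 2*p <= 6*w - 24)
Before assert p >= 2: p >= 2 and ((3*p < 7 and 3*u >= 2*k) -> 2*k + 2*w <= -10) and ((not (3*p < 7 and 3*u >= 2*k)) -> 2*k + 2*p <= 6*w - 24)
The weakest precondition is p >= 2 and ((3*p < 7 and 3*u >= 2*k) -> 2*k + 2*w <= -10) and ((not (3*p < 7 and 3*u >= 2*k)) -> 2*k + 2*p <= 6*w - 24).
Check whether p >= 2 and ((3*p < 7 and 3*u >= 2*k) -> 2*k <= -4) and ((not (3*p < 7 and 3*u >= 2*k)) -> 2*k + 2*p <= -42) and w = -2 implies it.
Countermodel: at the initial state k = -2, p = 2, u = 0, w = -2, the precondition holds but the weakest precondition fails.
Answer: invalid


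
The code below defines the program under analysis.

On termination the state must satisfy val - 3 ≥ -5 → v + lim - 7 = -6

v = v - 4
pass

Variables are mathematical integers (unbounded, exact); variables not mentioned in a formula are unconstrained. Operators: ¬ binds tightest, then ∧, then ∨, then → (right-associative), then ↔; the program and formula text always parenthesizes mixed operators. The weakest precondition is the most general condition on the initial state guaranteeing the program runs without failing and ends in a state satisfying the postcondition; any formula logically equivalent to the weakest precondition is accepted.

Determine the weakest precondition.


Working backward. After the program, the postcondition val - 3 ≥ -5 → v + lim - 7 = -6 must hold; in canonical form it is val ≥ -2 → lim + v = 1.
Before skip: val ≥ -2 → lim + v = 1
Before v := v - 4: val ≥ -2 → lim + v = 5
Answer: WP = val ≥ -2 → lim + v = 5


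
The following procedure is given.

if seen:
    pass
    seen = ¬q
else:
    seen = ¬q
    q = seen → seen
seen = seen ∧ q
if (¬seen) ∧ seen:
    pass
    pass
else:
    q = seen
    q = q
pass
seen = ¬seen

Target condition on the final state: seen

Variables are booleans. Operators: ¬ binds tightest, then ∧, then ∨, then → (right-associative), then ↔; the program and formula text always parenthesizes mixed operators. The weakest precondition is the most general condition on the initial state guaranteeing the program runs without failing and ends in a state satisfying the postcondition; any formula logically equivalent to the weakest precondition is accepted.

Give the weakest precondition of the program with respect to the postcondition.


Working backward. After the program, seen must hold.
Before seen := ¬seen: ¬seen
Before skip: ¬seen
Then branch requires ¬seen; else branch requires ¬seen.
Before the if: ¬seen
Before seen := seen ∧ q: ¬(seen ∧ q)
Then branch requires true; else branch requires q.
Before the if: (¬seen) → q
Answer: WP = (¬seen) → q


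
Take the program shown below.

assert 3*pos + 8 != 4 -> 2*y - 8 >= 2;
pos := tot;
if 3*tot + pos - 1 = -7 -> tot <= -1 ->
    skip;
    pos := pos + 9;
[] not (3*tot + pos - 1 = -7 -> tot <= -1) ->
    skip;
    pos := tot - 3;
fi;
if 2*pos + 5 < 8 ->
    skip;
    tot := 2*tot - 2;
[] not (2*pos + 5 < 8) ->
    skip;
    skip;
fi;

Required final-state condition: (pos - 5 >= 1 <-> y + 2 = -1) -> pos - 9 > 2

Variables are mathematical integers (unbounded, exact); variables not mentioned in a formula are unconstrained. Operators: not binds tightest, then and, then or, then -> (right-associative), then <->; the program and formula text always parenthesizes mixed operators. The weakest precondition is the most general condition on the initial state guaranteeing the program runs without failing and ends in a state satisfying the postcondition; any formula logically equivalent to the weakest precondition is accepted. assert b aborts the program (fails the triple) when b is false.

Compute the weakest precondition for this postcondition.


Working backward. After the program, the postcondition (pos - 5 >= 1 <-> y + 2 = -1) -> pos - 9 > 2 must hold; in canonical form it is (pos >= 6 <-> y = -3) -> pos > 11.
Then branch requires (pos >= 6 <-> y = -3) -> pos > 11; else branch requires (pos >= 6 <-> y = -3) -> pos > 11.
Before the if: (2*pos < 3 -> ((pos >= 6 <-> y = -3) -> pos > 11)) and ((not (2*pos < 3)) -> ((pos >= 6 <-> y = -3) -> pos > 11))
Then branch requires (2*pos < -15 -> ((pos >= -3 <-> y = -3) -> pos > 2)) and ((not (2*pos < -15)) -> ((pos >= -3 <-> y = -3) -> pos > 2)); else branch requires (2*tot < 9 -> ((tot >= 9 <-> y = -3) -> tot > 14)) and ((not (2*tot < 9)) -> ((tot >= 9 <-> y = -3) -> tot > 14)).
Before the if: ((pos + 3*tot = -6 -> tot <= -1) -> ((2*pos < -15 -> ((pos >= -3 <-> y = -3) -> pos > 2)) and ((not (2*pos < -15)) -> ((pos >= -3 <-> y = -3) -> pos > 2)))) and ((not (pos + 3*tot = -6 -> tot <= -1)) -> ((2*tot < 9 -> ((tot >= 9 <-> y = -3) -> tot > 14)) and ((not (2*tot < 9)) -> ((tot >= 9 <-> y = -3) -> tot > 14))))
Before pos := tot: ((4*tot = -6 -> tot <= -1) -> ((2*tot < -15 -> ((tot >= -3 <-> y = -3) -> tot > 2)) and ((not (2*tot < -15)) -> ((tot >= -3 <-> y = -3) -> tot > 2)))) and ((not (4*tot = -6 -> tot <= -1)) -> ((2*tot < 9 -> ((tot >= 9 <-> y = -3) -> tot > 14)) and ((not (2*tot < 9)) -> ((tot >= 9 <-> y = -3) -> tot > 14))))
Before assert 3*pos + 8 != 4 -> 2*y - 8 >= 2: (3*pos != -4 -> 2*y >= 10) and ((4*tot = -6 -> tot <= -1) -> ((2*tot < -15 -> ((tot >= -3 <-> y = -3) -> tot > 2)) and ((not (2*tot < -15)) -> ((tot >= -3 <-> y = -3) -> tot > 2)))) and ((not (4*tot = -6 -> tot <= -1)) -> ((2*tot < 9 -> ((tot >= 9 <-> y = -3) -> tot > 14)) and ((not (2*tot < 9)) -> ((tot >= 9 <-> y = -3) -> tot > 14))))
Answer: WP = (3*pos != -4 -> 2*y >= 10) and ((4*tot = -6 -> tot <= -1) -> ((2*tot < -15 -> ((tot >= -3 <-> y = -3) -> tot > 2)) and ((not (2*tot < -15)) -> ((tot >= -3 <-> y = -3) -> tot > 2)))) and ((not (4*tot = -6 -> tot <= -1)) -> ((2*tot < 9 -> ((tot >= 9 <-> y = -3) -> tot > 14)) and ((not (2*tot < 9)) -> ((tot >= 9 <-> y = -3) -> tot > 14))))


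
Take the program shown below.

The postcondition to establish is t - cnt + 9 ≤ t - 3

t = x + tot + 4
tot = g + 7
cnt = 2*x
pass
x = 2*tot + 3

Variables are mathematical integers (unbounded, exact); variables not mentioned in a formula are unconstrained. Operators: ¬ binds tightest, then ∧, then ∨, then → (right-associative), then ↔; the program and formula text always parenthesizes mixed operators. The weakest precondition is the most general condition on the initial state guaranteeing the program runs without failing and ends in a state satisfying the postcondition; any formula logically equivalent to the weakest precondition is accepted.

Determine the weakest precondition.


Working backward. After the program, the postcondition t - cnt + 9 ≤ t - 3 must hold; in canonical form it is cnt ≥ 12.
Before x := 2*tot + 3: cnt ≥ 12
Before skip: cnt ≥ 12
Before cnt := 2*x: 2*x ≥ 12
Before tot := g + 7: 2*x ≥ 12
Before t := x + tot + 4: 2*x ≥ 12
Answer: WP = 2*x ≥ 12


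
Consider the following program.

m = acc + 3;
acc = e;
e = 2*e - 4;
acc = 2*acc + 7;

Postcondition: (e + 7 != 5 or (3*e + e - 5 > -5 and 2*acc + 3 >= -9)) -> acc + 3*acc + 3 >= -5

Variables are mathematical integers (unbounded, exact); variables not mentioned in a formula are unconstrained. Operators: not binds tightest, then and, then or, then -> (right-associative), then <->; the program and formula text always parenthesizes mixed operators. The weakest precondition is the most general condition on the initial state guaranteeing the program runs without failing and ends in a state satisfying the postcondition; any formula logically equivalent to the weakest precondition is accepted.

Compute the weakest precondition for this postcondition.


Working backward. After the program, the postcondition (e + 7 != 5 or (3*e + e - 5 > -5 and 2*acc + 3 >= -9)) -> acc + 3*acc + 3 >= -5 must hold; in canonical form it is (e != -2 or (4*e > 0 and 2*acc >= -12)) -> 4*acc >= -8.
Before acc := 2*acc + 7: (e != -2 or (4*e > 0 and 4*acc >= -26)) -> 8*acc >= -36
Before e := 2*e - 4: (2*e != 2 or (8*e > 16 and 4*acc >= -26)) -> 8*acc >= -36
Before acc := e: (2*e != 2 or (8*e > 16 and 4*e >= -26)) -> 8*e >= -36
Before m := acc + 3: (2*e != 2 or (8*e > 16 and 4*e >= -26)) -> 8*e >= -36
Answer: WP = (2*e != 2 or (8*e > 16 and 4*e >= -26)) -> 8*e >= -36


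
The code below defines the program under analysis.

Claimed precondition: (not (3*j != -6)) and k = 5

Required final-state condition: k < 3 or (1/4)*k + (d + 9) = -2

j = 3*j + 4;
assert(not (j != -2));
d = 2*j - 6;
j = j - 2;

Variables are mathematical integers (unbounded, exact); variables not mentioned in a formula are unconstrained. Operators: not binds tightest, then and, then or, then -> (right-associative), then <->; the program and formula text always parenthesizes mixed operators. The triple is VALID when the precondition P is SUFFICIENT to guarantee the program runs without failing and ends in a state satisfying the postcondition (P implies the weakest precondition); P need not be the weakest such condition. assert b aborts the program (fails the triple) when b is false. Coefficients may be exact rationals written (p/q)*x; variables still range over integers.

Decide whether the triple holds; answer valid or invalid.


Working backward. After the program, the postcondition k < 3 or (1/4)*k + (d + 9) = -2 must hold; in canonical form it is k < 3 or d + (1/4)*k = -11.
Before j := j - 2: k < 3 or d + (1/4)*k = -11
Before d := 2*j - 6: k < 3 or 2*j + (1/4)*k = -5
Before assert not (j != -2): (not (j != -2)) and (k < 3 or 2*j + (1/4)*k = -5)
Before j := 3*j + 4: (not (3*j != -6)) and (k < 3 or 6*j + (1/4)*k = -13)
The weakest precondition is (not (3*j != -6)) and (k < 3 or 6*j + (1/4)*k = -13).
Check whether (not (3*j != -6)) and k = 5 implies it.
Countermodel: at the initial state j = -2, k = 5, the precondition holds but the weakest precondition fails.
Answer: invalid
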